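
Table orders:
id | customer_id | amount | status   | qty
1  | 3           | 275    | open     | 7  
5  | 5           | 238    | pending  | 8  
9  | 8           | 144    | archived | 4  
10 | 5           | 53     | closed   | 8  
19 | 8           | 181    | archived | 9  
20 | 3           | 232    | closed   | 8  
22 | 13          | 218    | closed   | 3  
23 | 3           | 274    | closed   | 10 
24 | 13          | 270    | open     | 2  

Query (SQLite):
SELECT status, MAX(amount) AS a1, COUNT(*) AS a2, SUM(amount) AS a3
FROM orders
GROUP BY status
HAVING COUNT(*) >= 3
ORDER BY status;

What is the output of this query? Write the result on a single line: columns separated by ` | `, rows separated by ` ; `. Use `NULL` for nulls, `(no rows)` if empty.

Group orders by status.
Per group compute: MAX(amount), COUNT(*), SUM(amount).
HAVING: drop groups with fewer than 3 rows.
  archived: ids {9, 19} → MAX(amount)=181, COUNT(*)=2, SUM(amount)=325
  closed: ids {10, 20, 22, 23} → MAX(amount)=274, COUNT(*)=4, SUM(amount)=777
  open: ids {1, 24} → MAX(amount)=275, COUNT(*)=2, SUM(amount)=545
  pending: ids {5} → MAX(amount)=238, COUNT(*)=1, SUM(amount)=238

closed | 274 | 4 | 777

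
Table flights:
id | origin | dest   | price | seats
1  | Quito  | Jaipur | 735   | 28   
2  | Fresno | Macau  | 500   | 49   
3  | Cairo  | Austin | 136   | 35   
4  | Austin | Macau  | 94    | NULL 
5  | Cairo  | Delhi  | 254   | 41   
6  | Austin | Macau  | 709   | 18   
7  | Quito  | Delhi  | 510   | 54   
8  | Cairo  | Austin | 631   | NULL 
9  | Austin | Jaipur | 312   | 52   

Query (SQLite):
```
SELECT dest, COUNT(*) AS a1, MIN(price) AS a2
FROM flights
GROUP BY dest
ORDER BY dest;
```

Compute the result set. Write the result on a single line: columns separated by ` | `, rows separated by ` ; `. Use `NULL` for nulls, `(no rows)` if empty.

Group flights by dest.
Per group compute: COUNT(*), MIN(price).
  Austin: ids {3, 8} → COUNT(*)=2, MIN(price)=136
  Delhi: ids {5, 7} → COUNT(*)=2, MIN(price)=254
  Jaipur: ids {1, 9} → COUNT(*)=2, MIN(price)=312
  Macau: ids {2, 4, 6} → COUNT(*)=3, MIN(price)=94

Austin | 2 | 136 ; Delhi | 2 | 254 ; Jaipur | 2 | 312 ; Macau | 3 | 94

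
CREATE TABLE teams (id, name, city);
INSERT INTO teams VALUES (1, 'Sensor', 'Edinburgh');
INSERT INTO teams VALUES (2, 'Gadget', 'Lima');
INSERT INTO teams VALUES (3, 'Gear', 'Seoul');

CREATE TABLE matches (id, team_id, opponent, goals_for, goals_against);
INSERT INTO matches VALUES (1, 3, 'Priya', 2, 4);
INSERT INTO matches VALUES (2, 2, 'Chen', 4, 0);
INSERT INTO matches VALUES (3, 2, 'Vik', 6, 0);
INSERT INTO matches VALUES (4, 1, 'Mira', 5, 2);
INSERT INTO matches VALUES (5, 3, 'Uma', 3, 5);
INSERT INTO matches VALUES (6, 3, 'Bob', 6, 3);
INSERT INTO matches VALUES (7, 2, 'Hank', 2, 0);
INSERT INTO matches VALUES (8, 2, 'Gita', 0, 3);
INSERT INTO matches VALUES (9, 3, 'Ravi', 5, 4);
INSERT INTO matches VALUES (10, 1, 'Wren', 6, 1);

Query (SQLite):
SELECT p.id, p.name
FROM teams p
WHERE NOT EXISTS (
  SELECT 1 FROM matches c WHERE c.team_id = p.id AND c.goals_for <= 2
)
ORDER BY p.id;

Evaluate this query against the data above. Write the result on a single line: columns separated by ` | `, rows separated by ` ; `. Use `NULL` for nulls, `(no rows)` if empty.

For each teams row, check whether any matches with matching team_id has goals_for <= 2.
Keep rows where that is false.

1 | Sensor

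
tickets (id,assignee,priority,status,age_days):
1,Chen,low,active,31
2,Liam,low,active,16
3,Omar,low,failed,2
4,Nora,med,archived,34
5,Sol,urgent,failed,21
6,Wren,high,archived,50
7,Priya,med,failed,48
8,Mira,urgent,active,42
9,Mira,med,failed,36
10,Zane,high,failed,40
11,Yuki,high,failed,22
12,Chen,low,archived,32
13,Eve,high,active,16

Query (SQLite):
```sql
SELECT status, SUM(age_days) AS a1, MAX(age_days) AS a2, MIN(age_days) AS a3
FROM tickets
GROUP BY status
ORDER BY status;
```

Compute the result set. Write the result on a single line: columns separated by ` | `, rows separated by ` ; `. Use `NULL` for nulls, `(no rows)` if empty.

active | 105 | 42 | 16 ; archived | 116 | 50 | 32 ; failed | 169 | 48 | 2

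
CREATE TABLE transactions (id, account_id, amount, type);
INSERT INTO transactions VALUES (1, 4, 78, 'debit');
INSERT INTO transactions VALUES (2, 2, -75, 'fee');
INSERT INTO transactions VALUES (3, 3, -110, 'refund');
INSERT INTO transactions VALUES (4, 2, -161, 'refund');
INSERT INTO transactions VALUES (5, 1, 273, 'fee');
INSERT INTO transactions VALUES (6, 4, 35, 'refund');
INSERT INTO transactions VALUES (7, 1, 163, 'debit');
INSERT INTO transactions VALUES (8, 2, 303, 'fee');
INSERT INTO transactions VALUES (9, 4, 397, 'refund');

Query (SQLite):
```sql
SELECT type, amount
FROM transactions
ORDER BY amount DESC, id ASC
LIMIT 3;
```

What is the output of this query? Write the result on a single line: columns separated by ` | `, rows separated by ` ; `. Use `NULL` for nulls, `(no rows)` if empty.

refund | 397 ; fee | 303 ; fee | 273

Sort by amount desc, tiebreak id asc: (397, id=9), (303, id=8), (273, id=5), (163, id=7), (78, id=1), (35, id=6) …. Take first 3.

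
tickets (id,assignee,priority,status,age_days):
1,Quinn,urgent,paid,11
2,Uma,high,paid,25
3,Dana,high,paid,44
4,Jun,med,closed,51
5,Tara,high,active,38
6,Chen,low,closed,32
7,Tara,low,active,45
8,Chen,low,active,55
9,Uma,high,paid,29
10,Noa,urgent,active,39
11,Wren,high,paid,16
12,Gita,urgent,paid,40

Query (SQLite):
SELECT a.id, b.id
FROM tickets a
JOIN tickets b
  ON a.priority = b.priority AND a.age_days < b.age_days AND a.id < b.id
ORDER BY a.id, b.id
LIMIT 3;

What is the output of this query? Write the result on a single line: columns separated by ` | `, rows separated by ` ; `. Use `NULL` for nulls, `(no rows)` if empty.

1 | 10 ; 1 | 12 ; 2 | 3

Pairs (a,b) with same priority, a.age_days < b.age_days, a.id < b.id.
priority groups: high:{2,3,5,9,11} low:{6,7,8} med:{4} urgent:{1,10,12}
Ordered by (a.id, b.id); first 3.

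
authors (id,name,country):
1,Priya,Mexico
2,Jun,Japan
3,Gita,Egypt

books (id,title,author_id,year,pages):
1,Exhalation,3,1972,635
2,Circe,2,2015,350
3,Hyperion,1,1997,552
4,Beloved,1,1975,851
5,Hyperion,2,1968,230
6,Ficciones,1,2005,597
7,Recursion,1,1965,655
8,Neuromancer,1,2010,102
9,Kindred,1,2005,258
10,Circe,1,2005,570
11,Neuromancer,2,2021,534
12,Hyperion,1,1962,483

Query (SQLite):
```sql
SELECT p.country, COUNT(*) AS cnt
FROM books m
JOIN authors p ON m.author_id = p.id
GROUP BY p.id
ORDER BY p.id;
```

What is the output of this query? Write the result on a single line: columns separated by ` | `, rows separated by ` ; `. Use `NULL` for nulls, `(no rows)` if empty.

Mexico | 8 ; Japan | 3 ; Egypt | 1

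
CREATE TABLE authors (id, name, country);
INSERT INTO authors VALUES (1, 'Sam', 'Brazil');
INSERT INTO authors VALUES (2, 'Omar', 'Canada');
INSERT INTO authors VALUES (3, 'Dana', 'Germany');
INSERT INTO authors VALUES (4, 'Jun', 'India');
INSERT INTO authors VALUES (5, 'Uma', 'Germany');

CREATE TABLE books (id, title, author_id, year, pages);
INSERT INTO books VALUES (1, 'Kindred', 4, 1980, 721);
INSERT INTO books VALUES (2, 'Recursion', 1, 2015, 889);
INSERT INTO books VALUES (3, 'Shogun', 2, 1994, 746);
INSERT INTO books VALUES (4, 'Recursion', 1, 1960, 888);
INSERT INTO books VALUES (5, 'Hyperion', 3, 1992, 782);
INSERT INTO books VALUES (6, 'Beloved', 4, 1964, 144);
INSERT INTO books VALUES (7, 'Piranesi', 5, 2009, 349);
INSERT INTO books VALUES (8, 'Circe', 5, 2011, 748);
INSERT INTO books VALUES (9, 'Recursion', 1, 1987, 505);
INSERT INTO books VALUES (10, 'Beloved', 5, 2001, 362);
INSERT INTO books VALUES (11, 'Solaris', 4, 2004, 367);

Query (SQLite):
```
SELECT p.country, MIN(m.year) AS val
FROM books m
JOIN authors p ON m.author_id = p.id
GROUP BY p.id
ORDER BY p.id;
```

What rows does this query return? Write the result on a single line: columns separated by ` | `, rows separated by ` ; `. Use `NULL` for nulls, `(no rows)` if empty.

Brazil | 1960 ; Canada | 1994 ; Germany | 1992 ; India | 1964 ; Germany | 2001

Join each books row to its authors via author_id.
Group joined rows by authors.id; compute MIN(m.year) per group.
  1: ids {2, 4, 9} → MIN(m.year)=1960
  2: ids {3} → MIN(m.year)=1994
  3: ids {5} → MIN(m.year)=1992
  4: ids {1, 6, 11} → MIN(m.year)=1964
  5: ids {7, 8, 10} → MIN(m.year)=2001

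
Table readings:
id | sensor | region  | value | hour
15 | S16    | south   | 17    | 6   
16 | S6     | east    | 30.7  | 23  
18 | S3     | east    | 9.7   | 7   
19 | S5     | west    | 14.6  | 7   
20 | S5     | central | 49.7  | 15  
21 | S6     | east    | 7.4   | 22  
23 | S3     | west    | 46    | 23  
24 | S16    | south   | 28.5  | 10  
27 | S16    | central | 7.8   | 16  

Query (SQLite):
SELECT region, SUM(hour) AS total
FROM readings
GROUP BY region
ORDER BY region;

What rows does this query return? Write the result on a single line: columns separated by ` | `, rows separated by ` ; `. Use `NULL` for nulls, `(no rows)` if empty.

Partition readings by region; compute SUM(hour) within each group.
  central: ids {20, 27} → SUM(hour)=31
  east: ids {16, 18, 21} → SUM(hour)=52
  south: ids {15, 24} → SUM(hour)=16
  west: ids {19, 23} → SUM(hour)=30

central | 31 ; east | 52 ; south | 16 ; west | 30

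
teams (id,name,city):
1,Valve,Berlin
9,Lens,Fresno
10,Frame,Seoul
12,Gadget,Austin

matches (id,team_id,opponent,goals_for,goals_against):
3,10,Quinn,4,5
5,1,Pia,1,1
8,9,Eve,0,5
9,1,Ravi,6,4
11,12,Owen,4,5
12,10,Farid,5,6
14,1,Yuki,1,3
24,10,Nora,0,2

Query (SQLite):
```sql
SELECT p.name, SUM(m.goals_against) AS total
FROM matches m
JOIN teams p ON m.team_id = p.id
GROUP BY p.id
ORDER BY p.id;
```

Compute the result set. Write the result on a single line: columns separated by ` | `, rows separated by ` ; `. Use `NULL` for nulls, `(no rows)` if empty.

Valve | 8 ; Lens | 5 ; Frame | 13 ; Gadget | 5

Join each matches row to its teams via team_id.
Group joined rows by teams.id; compute SUM(m.goals_against) per group.
  1: ids {5, 9, 14} → SUM(m.goals_against)=8
  9: ids {8} → SUM(m.goals_against)=5
  10: ids {3, 12, 24} → SUM(m.goals_against)=13
  12: ids {11} → SUM(m.goals_against)=5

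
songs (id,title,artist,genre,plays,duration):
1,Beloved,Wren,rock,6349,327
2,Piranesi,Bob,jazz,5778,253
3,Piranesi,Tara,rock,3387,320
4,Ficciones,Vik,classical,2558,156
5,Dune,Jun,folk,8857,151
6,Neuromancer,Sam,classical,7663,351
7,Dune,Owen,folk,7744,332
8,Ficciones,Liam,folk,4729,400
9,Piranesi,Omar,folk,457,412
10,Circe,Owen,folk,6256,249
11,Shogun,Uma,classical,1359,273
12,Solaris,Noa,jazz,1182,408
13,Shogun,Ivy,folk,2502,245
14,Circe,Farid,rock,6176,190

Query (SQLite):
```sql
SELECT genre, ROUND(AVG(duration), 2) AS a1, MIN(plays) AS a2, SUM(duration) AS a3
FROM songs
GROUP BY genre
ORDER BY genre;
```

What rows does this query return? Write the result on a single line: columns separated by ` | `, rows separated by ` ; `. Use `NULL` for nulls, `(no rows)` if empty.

classical | 260 | 1359 | 780 ; folk | 298.17 | 457 | 1789 ; jazz | 330.5 | 1182 | 661 ; rock | 279 | 3387 | 837

Group songs by genre.
Per group compute: ROUND(AVG(duration), 2), MIN(plays), SUM(duration).
  classical: ids {4, 6, 11} → ROUND(AVG(duration), 2)=260, MIN(plays)=1359, SUM(duration)=780
  folk: ids {5, 7, 8, 9, 10, 13} → ROUND(AVG(duration), 2)=298.17, MIN(plays)=457, SUM(duration)=1789
  jazz: ids {2, 12} → ROUND(AVG(duration), 2)=330.5, MIN(plays)=1182, SUM(duration)=661
  rock: ids {1, 3, 14} → ROUND(AVG(duration), 2)=279, MIN(plays)=3387, SUM(duration)=837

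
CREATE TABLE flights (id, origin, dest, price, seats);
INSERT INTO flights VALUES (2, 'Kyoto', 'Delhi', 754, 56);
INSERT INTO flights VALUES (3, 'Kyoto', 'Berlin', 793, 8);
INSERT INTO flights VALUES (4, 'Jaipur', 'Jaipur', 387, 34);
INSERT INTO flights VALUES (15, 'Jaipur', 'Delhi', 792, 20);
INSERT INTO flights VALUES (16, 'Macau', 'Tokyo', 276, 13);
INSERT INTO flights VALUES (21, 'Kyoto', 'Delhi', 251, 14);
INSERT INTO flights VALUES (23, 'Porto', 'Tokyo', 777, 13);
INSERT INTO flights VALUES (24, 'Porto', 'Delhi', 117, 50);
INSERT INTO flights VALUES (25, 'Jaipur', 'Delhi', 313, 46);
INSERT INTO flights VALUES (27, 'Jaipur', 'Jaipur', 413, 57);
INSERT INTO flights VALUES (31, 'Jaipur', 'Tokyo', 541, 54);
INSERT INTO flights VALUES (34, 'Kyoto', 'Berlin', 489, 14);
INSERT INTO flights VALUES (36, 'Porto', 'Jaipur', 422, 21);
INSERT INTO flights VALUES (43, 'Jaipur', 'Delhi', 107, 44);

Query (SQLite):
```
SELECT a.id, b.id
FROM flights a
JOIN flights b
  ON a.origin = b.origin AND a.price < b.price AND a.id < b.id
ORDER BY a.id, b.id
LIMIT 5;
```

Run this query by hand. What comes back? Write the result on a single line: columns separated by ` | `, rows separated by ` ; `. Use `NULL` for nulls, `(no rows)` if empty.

2 | 3 ; 4 | 15 ; 4 | 27 ; 4 | 31 ; 21 | 34

Pairs (a,b) with same origin, a.price < b.price, a.id < b.id.
origin groups: Jaipur:{4,15,25,27,31,43} Kyoto:{2,3,21,34} Macau:{16} Porto:{23,24,36}
Ordered by (a.id, b.id); first 5.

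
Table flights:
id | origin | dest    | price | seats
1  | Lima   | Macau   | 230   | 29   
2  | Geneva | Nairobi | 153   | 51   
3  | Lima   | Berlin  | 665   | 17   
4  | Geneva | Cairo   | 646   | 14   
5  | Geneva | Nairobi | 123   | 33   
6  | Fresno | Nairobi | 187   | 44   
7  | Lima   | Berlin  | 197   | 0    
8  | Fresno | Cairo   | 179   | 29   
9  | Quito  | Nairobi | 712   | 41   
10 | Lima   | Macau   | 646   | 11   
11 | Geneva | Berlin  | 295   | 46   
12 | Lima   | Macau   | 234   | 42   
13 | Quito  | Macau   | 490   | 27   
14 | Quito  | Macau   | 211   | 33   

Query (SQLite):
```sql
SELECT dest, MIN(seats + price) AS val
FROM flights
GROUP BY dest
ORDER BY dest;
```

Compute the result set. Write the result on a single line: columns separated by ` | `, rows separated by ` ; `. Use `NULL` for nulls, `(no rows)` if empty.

For each row compute seats + price.
Group by dest; take MIN of the expression per group.
  Berlin: ids {3, 7, 11} → MIN(seats + price)=197
  Cairo: ids {4, 8} → MIN(seats + price)=208
  Macau: ids {1, 10, 12, 13, 14} → MIN(seats + price)=244
  Nairobi: ids {2, 5, 6, 9} → MIN(seats + price)=156

Berlin | 197 ; Cairo | 208 ; Macau | 244 ; Nairobi | 156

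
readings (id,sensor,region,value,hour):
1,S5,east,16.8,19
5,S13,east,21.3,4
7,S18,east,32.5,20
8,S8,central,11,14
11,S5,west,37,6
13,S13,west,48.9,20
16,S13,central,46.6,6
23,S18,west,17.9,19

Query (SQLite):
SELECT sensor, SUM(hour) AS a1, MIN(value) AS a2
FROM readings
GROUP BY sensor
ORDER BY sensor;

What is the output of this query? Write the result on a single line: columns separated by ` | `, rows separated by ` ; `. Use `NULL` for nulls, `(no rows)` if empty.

S13 | 30 | 21.3 ; S18 | 39 | 17.9 ; S5 | 25 | 16.8 ; S8 | 14 | 11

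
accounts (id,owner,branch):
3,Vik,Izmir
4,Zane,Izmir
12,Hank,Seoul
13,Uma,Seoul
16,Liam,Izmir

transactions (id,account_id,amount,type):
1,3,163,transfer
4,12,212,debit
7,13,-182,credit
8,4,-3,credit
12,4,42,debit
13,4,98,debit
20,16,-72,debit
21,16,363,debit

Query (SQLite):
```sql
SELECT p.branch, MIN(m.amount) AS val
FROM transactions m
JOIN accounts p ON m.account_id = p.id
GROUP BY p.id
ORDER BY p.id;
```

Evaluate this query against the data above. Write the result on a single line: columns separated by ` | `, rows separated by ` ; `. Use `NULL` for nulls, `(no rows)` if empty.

Join each transactions row to its accounts via account_id.
Group joined rows by accounts.id; compute MIN(m.amount) per group.
  3: ids {1} → MIN(m.amount)=163
  4: ids {8, 12, 13} → MIN(m.amount)=-3
  12: ids {4} → MIN(m.amount)=212
  13: ids {7} → MIN(m.amount)=-182
  16: ids {20, 21} → MIN(m.amount)=-72

Izmir | 163 ; Izmir | -3 ; Seoul | 212 ; Seoul | -182 ; Izmir | -72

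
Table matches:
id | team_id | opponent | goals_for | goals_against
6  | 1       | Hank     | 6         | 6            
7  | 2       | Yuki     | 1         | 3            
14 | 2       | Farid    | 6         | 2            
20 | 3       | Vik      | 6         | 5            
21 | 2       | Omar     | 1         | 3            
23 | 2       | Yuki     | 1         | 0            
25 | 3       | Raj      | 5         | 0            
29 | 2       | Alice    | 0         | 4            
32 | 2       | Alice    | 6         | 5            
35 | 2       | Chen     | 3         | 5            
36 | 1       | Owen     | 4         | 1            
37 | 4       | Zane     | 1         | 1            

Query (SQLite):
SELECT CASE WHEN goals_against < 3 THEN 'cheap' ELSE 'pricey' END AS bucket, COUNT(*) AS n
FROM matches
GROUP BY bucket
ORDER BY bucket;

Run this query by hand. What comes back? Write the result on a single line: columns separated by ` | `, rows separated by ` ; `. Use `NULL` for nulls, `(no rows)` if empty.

Bucket rows by goals_against < 3 → 'cheap' else 'pricey'; count each bucket.

cheap | 5 ; pricey | 7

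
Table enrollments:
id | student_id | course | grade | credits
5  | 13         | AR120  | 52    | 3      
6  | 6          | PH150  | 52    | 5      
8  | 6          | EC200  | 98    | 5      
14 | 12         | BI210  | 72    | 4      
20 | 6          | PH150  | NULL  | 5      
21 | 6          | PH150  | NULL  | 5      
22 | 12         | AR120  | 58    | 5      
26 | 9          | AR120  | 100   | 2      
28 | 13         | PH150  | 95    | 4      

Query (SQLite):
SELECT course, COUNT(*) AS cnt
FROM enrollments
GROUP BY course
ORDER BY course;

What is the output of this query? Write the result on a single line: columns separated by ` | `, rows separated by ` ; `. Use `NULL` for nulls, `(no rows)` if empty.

AR120 | 3 ; BI210 | 1 ; EC200 | 1 ; PH150 | 4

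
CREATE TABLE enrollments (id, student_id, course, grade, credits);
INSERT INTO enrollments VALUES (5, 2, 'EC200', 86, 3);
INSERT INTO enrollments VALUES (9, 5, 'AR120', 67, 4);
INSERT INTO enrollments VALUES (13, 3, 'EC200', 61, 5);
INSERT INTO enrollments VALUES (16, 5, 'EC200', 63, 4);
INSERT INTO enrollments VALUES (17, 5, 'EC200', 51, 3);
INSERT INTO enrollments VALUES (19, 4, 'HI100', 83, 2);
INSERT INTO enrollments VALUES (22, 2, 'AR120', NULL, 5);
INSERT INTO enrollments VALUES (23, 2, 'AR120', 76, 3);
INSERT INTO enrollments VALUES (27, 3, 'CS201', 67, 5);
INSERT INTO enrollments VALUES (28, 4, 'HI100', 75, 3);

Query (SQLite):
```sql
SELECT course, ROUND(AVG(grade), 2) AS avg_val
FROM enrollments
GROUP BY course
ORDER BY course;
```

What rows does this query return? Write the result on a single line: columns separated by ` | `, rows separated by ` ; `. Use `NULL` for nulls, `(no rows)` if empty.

Partition enrollments by course; compute ROUND(AVG(grade), 2) within each group.
  AR120: ids {9, 22, 23} → ROUND(AVG(grade), 2)=71.5
  CS201: ids {27} → ROUND(AVG(grade), 2)=67
  EC200: ids {5, 13, 16, 17} → ROUND(AVG(grade), 2)=65.25
  HI100: ids {19, 28} → ROUND(AVG(grade), 2)=79

AR120 | 71.5 ; CS201 | 67 ; EC200 | 65.25 ; HI100 | 79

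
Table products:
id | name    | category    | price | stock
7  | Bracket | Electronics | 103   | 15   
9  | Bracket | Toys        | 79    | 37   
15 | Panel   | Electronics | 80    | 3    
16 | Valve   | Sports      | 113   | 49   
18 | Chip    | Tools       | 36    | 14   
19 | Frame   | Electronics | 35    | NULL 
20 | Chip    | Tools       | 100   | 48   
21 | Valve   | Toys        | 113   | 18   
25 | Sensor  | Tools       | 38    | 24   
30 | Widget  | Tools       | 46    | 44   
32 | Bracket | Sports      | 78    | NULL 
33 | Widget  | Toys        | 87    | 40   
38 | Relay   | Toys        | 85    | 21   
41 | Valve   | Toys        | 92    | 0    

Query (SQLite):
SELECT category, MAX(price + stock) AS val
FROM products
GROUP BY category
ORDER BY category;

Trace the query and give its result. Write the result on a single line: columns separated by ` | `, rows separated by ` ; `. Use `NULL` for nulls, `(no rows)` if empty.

Electronics | 118 ; Sports | 162 ; Tools | 148 ; Toys | 131

For each row compute price + stock.
Group by category; take MAX of the expression per group.
  Electronics: ids {7, 15, 19} → MAX(price + stock)=118
  Sports: ids {16, 32} → MAX(price + stock)=162
  Tools: ids {18, 20, 25, 30} → MAX(price + stock)=148
  Toys: ids {9, 21, 33, 38, 41} → MAX(price + stock)=131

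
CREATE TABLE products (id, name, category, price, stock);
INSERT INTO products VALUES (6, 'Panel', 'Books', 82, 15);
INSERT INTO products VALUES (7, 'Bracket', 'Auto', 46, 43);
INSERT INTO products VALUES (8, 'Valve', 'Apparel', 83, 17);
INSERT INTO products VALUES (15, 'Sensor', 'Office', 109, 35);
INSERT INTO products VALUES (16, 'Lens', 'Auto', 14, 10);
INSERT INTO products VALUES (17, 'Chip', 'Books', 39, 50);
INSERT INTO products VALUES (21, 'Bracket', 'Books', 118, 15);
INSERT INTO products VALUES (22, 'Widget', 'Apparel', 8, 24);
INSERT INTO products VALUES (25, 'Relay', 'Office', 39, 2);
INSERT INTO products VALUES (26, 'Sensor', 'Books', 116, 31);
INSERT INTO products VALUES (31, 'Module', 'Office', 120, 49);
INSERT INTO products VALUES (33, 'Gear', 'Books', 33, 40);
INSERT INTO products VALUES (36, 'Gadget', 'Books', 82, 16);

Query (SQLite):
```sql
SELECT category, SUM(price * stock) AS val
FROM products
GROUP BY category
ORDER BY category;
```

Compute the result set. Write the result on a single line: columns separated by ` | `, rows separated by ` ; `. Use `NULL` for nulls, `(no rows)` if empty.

Apparel | 1603 ; Auto | 2118 ; Books | 11178 ; Office | 9773

For each row compute price * stock.
Group by category; take SUM of the expression per group.
  Apparel: ids {8, 22} → SUM(price * stock)=1603
  Auto: ids {7, 16} → SUM(price * stock)=2118
  Books: ids {6, 17, 21, 26, 33, 36} → SUM(price * stock)=11178
  Office: ids {15, 25, 31} → SUM(price * stock)=9773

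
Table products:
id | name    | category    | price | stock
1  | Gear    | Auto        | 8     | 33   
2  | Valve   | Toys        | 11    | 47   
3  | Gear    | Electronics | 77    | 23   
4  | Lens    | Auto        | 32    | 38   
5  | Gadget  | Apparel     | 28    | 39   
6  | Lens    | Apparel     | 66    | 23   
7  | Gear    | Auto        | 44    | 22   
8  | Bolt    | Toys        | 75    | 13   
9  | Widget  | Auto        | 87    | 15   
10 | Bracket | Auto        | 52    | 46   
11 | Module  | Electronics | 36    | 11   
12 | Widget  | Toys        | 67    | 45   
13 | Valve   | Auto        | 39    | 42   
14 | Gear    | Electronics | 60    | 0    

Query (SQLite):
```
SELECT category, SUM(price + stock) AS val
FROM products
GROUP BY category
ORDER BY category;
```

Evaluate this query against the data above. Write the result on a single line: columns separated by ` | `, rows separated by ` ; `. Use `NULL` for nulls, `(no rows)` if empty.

Apparel | 156 ; Auto | 458 ; Electronics | 207 ; Toys | 258

For each row compute price + stock.
Group by category; take SUM of the expression per group.
  Apparel: ids {5, 6} → SUM(price + stock)=156
  Auto: ids {1, 4, 7, 9, 10, 13} → SUM(price + stock)=458
  Electronics: ids {3, 11, 14} → SUM(price + stock)=207
  Toys: ids {2, 8, 12} → SUM(price + stock)=258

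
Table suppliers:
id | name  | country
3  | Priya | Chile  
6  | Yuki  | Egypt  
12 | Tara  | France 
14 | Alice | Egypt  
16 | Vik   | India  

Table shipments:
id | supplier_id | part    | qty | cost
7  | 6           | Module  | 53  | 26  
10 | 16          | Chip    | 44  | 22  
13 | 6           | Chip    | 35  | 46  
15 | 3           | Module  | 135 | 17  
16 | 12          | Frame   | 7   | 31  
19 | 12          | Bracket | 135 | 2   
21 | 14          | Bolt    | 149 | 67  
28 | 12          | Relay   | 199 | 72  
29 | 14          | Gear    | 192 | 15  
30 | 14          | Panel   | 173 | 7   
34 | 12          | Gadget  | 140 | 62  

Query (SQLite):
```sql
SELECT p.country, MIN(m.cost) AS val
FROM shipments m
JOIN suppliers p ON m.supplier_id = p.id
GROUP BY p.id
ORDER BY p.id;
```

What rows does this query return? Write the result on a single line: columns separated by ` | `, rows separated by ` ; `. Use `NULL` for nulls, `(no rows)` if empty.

Chile | 17 ; Egypt | 26 ; France | 2 ; Egypt | 7 ; India | 22

Join each shipments row to its suppliers via supplier_id.
Group joined rows by suppliers.id; compute MIN(m.cost) per group.
  3: ids {15} → MIN(m.cost)=17
  6: ids {7, 13} → MIN(m.cost)=26
  12: ids {16, 19, 28, 34} → MIN(m.cost)=2
  14: ids {21, 29, 30} → MIN(m.cost)=7
  16: ids {10} → MIN(m.cost)=22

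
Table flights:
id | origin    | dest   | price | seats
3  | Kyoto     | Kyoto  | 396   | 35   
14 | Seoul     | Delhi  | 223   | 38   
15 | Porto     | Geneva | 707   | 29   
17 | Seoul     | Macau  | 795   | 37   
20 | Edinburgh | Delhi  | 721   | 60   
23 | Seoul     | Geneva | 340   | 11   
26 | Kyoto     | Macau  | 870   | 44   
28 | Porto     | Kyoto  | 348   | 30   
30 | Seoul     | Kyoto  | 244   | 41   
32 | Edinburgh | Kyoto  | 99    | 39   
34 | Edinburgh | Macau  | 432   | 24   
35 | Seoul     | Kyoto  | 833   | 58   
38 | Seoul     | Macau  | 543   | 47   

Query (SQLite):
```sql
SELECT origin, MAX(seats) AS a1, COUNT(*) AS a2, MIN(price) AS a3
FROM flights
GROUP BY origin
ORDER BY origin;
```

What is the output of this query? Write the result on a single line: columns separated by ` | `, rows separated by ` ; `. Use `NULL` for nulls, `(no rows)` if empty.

Group flights by origin.
Per group compute: MAX(seats), COUNT(*), MIN(price).
  Edinburgh: ids {20, 32, 34} → MAX(seats)=60, COUNT(*)=3, MIN(price)=99
  Kyoto: ids {3, 26} → MAX(seats)=44, COUNT(*)=2, MIN(price)=396
  Porto: ids {15, 28} → MAX(seats)=30, COUNT(*)=2, MIN(price)=348
  Seoul: ids {14, 17, 23, 30, 35, 38} → MAX(seats)=58, COUNT(*)=6, MIN(price)=223

Edinburgh | 60 | 3 | 99 ; Kyoto | 44 | 2 | 396 ; Porto | 30 | 2 | 348 ; Seoul | 58 | 6 | 223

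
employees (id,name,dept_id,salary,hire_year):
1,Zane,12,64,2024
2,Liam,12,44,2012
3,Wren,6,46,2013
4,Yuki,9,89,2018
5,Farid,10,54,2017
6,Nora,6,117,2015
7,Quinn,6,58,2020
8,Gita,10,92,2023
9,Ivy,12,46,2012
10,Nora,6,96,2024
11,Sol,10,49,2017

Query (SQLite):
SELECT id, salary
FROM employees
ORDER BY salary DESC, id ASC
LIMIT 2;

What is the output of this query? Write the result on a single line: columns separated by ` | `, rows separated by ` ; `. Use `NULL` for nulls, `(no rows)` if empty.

6 | 117 ; 10 | 96

Sort by salary desc, tiebreak id asc: (117, id=6), (96, id=10), (92, id=8), (89, id=4), (64, id=1) …. Take first 2.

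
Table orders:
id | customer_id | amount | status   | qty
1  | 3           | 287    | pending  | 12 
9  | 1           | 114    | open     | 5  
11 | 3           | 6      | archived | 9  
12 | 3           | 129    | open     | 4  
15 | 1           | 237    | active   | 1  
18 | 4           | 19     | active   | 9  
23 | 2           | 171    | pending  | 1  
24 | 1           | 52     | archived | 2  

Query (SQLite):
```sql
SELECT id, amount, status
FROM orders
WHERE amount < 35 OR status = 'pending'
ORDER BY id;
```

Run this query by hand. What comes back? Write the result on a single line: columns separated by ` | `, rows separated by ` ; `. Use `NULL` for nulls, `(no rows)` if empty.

1 | 287 | pending ; 11 | 6 | archived ; 18 | 19 | active ; 23 | 171 | pending

amount < 35: ids {11, 18}
status = 'pending': ids {1, 23}
Combine with OR.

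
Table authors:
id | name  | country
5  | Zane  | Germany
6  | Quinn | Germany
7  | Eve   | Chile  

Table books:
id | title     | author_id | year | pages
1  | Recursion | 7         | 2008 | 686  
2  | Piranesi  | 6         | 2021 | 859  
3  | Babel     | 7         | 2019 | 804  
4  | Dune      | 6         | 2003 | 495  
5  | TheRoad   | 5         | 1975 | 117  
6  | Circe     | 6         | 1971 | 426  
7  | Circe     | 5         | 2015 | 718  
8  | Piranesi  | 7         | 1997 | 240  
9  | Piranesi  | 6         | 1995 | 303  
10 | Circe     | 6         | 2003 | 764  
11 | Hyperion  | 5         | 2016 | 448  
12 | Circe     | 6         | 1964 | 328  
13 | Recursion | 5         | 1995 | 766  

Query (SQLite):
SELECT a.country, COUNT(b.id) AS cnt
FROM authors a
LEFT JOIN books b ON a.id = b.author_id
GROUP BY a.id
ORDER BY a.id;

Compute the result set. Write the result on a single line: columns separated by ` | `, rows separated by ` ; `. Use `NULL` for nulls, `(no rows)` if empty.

LEFT JOIN keeps every authors row; unmatched ones get NULL for books columns.
Group by authors.id and compute COUNT(b.id). COUNT(col) of an all-NULL group is 0.
  5: ids {5, 7, 11, 13} → COUNT(b.id)=4
  6: ids {2, 4, 6, 9, 10, 12} → COUNT(b.id)=6
  7: ids {1, 3, 8} → COUNT(b.id)=3

Germany | 4 ; Germany | 6 ; Chile | 3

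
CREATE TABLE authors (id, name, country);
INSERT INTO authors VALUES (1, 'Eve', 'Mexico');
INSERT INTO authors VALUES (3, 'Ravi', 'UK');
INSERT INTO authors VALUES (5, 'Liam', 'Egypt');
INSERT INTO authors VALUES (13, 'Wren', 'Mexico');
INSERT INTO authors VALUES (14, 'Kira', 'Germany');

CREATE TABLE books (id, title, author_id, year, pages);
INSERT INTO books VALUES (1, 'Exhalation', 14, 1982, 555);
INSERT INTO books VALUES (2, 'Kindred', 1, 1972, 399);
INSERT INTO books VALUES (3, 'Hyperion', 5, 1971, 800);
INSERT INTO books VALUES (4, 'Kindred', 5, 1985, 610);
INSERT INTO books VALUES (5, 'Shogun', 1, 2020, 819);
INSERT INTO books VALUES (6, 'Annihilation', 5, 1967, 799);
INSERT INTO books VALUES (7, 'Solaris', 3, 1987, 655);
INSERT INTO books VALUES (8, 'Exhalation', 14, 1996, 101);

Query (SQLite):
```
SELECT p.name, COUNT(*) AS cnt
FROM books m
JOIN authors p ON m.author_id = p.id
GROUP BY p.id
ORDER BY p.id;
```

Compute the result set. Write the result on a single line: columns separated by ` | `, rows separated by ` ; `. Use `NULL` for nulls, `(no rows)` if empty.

Eve | 2 ; Ravi | 1 ; Liam | 3 ; Kira | 2

Join each books row to its authors via author_id.
Group joined rows by authors.id; compute COUNT(*) per group.
  1: ids {2, 5} → COUNT(*)=2
  3: ids {7} → COUNT(*)=1
  5: ids {3, 4, 6} → COUNT(*)=3
  14: ids {1, 8} → COUNT(*)=2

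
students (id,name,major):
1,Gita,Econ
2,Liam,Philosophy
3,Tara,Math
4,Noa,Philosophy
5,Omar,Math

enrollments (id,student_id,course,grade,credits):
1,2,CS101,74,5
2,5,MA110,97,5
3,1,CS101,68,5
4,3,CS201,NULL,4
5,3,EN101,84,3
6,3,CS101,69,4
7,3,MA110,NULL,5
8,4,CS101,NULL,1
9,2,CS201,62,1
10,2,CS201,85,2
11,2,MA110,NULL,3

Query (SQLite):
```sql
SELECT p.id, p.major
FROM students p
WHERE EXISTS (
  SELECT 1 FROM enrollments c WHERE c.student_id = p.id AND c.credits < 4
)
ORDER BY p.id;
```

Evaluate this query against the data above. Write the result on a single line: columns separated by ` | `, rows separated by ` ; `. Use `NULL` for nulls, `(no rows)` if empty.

2 | Philosophy ; 3 | Math ; 4 | Philosophy

For each students row, check whether any enrollments with matching student_id has credits < 4.
Keep rows where that is true.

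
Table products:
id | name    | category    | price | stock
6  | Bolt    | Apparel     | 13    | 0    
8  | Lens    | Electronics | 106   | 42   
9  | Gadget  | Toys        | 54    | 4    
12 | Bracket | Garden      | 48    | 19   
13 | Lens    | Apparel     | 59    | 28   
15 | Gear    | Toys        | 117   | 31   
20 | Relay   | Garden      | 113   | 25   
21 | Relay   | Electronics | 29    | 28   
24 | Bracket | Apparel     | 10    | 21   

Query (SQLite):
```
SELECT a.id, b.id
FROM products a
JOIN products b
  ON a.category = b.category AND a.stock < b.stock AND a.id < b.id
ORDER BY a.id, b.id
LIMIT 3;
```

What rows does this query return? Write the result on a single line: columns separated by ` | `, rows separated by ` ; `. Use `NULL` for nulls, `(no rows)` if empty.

6 | 13 ; 6 | 24 ; 9 | 15

Pairs (a,b) with same category, a.stock < b.stock, a.id < b.id.
category groups: Apparel:{6,13,24} Electronics:{8,21} Garden:{12,20} Toys:{9,15}
Ordered by (a.id, b.id); first 3.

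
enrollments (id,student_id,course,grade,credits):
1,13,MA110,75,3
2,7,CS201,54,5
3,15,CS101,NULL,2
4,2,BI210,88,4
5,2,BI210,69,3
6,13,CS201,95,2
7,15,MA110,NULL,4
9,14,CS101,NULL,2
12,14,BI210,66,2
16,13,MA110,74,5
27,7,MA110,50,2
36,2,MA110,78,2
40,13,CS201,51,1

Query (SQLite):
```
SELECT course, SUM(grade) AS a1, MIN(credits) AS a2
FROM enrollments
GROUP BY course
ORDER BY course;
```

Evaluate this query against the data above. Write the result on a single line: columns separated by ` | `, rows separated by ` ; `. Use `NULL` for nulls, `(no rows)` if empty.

Group enrollments by course.
Per group compute: SUM(grade), MIN(credits).
  BI210: ids {4, 5, 12} → SUM(grade)=223, MIN(credits)=2
  CS101: ids {3, 9} → SUM(grade)=NULL, MIN(credits)=2
  CS201: ids {2, 6, 40} → SUM(grade)=200, MIN(credits)=1
  MA110: ids {1, 7, 16, 27, 36} → SUM(grade)=277, MIN(credits)=2

BI210 | 223 | 2 ; CS101 | NULL | 2 ; CS201 | 200 | 1 ; MA110 | 277 | 2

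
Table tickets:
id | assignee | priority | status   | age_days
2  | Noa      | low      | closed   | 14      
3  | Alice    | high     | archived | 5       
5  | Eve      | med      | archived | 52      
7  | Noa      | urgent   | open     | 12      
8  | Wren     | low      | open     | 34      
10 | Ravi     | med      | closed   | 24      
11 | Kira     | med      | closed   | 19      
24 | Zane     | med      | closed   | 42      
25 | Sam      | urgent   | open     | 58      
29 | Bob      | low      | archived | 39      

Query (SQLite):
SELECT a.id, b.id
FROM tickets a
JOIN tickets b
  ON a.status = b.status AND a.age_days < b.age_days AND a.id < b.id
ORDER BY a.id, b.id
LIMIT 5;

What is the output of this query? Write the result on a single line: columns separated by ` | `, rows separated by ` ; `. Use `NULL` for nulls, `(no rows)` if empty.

Pairs (a,b) with same status, a.age_days < b.age_days, a.id < b.id.
status groups: archived:{3,5,29} closed:{2,10,11,24} open:{7,8,25}
Ordered by (a.id, b.id); first 5.

2 | 10 ; 2 | 11 ; 2 | 24 ; 3 | 5 ; 3 | 29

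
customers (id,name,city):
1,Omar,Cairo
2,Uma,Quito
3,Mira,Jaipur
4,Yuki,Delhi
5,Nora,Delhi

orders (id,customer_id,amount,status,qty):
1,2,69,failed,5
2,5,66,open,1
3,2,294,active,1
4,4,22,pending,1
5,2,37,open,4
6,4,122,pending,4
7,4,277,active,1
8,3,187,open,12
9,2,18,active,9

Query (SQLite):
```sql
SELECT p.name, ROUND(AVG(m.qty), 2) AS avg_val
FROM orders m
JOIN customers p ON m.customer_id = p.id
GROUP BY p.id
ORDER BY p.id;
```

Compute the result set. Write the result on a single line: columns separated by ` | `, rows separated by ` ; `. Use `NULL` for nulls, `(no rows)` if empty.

Uma | 4.75 ; Mira | 12 ; Yuki | 2 ; Nora | 1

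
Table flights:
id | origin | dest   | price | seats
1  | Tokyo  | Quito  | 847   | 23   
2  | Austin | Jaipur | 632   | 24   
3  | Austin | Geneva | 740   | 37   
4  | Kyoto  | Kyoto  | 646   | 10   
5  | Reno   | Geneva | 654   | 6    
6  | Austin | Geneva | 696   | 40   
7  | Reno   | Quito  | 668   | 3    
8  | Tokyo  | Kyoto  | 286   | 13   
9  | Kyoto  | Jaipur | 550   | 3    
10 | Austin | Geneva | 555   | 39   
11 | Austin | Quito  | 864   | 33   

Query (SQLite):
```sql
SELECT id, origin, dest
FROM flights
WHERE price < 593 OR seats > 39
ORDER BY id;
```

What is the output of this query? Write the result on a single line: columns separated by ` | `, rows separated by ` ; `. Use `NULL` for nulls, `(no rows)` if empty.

6 | Austin | Geneva ; 8 | Tokyo | Kyoto ; 9 | Kyoto | Jaipur ; 10 | Austin | Geneva

price < 593: ids {8, 9, 10}
seats > 39: ids {6}
Combine with OR.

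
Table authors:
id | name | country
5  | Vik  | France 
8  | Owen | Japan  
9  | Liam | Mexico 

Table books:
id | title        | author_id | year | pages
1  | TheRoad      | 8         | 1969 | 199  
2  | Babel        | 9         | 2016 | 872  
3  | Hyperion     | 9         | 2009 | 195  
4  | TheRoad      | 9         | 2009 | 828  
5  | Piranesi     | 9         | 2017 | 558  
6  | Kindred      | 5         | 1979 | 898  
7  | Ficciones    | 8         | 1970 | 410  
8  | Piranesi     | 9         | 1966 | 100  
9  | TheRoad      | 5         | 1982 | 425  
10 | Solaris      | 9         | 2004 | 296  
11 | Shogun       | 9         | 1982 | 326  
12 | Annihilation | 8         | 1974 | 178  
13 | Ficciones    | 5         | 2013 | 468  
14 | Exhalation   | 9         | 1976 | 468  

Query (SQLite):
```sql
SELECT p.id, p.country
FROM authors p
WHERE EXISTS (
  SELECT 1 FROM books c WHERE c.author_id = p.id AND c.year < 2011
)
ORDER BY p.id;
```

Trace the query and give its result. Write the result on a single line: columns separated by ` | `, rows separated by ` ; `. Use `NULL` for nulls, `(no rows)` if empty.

5 | France ; 8 | Japan ; 9 | Mexico

For each authors row, check whether any books with matching author_id has year < 2011.
Keep rows where that is true.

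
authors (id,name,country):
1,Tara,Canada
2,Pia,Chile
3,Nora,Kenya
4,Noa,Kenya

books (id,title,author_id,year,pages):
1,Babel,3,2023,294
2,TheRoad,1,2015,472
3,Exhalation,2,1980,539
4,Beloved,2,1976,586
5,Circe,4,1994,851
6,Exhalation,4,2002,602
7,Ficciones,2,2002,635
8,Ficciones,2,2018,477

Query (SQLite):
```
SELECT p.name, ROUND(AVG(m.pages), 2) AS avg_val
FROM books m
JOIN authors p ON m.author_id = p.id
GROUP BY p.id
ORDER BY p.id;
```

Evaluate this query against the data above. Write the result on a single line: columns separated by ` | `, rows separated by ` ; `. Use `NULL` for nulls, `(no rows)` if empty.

Tara | 472 ; Pia | 559.25 ; Nora | 294 ; Noa | 726.5

Join each books row to its authors via author_id.
Group joined rows by authors.id; compute ROUND(AVG(m.pages), 2) per group.
  1: ids {2} → ROUND(AVG(m.pages), 2)=472
  2: ids {3, 4, 7, 8} → ROUND(AVG(m.pages), 2)=559.25
  3: ids {1} → ROUND(AVG(m.pages), 2)=294
  4: ids {5, 6} → ROUND(AVG(m.pages), 2)=726.5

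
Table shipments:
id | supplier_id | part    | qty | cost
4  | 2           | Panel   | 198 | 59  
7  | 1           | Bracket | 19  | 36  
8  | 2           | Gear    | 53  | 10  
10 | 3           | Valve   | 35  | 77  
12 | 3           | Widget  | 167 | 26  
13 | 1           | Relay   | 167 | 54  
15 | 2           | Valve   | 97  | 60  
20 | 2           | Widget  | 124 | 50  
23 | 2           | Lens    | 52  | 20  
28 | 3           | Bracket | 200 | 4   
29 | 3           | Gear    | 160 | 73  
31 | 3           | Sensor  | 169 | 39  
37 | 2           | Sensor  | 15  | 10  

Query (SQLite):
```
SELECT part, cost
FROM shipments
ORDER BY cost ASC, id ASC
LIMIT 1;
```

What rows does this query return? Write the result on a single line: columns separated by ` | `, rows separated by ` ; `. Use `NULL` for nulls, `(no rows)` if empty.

Bracket | 4

Sort by cost asc, tiebreak id asc: (4, id=28), (10, id=8), (10, id=37), (20, id=23) …. Take first 1.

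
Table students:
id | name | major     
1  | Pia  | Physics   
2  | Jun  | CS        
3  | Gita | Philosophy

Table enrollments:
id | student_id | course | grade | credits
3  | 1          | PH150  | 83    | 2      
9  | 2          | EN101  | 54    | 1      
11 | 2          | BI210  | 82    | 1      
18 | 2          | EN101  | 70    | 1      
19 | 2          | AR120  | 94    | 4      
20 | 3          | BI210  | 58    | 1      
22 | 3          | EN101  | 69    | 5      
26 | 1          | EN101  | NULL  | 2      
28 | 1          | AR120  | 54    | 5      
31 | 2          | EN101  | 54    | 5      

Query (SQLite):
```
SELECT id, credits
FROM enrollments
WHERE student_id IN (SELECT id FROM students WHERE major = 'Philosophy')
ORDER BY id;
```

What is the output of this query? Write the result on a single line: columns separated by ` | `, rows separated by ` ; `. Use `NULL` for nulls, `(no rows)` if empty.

20 | 1 ; 22 | 5

Inner query: students.id where major = 'Philosophy'.
Outer: keep enrollments rows whose student_id is in that set.
Inner query → {3}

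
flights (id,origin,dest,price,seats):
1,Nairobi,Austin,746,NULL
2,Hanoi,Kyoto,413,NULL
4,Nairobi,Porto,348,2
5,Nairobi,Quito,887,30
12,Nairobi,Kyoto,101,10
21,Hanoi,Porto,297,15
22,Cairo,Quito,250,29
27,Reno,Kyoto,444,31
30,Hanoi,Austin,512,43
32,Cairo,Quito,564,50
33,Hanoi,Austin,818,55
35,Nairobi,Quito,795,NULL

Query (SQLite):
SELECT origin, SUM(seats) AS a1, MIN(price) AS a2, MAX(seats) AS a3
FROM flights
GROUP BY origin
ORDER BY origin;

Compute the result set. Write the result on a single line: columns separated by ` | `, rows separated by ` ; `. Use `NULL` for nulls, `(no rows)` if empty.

Cairo | 79 | 250 | 50 ; Hanoi | 113 | 297 | 55 ; Nairobi | 42 | 101 | 30 ; Reno | 31 | 444 | 31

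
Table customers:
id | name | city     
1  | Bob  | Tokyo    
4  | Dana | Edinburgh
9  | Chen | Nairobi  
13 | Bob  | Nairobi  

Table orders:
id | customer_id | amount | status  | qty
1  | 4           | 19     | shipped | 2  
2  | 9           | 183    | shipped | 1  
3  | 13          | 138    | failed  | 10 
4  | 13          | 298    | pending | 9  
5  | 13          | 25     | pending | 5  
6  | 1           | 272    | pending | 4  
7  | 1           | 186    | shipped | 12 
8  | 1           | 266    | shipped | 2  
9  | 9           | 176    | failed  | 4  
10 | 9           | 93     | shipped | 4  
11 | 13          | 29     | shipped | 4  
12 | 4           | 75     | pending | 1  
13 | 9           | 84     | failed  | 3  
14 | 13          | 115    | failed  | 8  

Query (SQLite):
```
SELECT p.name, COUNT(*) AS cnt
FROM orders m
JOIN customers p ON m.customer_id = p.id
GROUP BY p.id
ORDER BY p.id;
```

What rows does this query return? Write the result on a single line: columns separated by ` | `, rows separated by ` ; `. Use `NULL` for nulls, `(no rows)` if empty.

Bob | 3 ; Dana | 2 ; Chen | 4 ; Bob | 5

Join each orders row to its customers via customer_id.
Group joined rows by customers.id; compute COUNT(*) per group.
  1: ids {6, 7, 8} → COUNT(*)=3
  4: ids {1, 12} → COUNT(*)=2
  9: ids {2, 9, 10, 13} → COUNT(*)=4
  13: ids {3, 4, 5, 11, 14} → COUNT(*)=5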